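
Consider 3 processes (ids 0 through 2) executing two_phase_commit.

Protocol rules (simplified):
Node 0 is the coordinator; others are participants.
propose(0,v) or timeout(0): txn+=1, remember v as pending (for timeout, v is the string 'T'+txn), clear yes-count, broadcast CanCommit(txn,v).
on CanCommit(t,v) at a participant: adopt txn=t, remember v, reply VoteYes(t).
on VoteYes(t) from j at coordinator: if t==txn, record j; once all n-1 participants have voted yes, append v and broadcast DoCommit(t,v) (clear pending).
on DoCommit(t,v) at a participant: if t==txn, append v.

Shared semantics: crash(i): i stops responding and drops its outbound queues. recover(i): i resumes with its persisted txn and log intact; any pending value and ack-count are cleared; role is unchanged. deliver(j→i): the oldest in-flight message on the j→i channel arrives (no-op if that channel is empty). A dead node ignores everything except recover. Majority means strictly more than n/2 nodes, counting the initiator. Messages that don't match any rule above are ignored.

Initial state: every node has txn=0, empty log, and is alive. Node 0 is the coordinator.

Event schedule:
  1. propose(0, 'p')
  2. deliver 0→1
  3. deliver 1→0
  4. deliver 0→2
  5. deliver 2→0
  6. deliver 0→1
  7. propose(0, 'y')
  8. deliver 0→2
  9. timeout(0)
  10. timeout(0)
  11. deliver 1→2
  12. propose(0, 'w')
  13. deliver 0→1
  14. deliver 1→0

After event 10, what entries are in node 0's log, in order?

p

[1] propose(0,'p') → N0(coor t1 [-])
[2] deliver 0→1 → N1(part t1 [-])
[3] deliver 1→0 → ∅
[4] deliver 0→2 → N2(part t1 [-])
[5] deliver 2→0 → N0(coor t1 [p])
[6] deliver 0→1 → N1(part t1 [p])
[7] propose(0,'y') → N0(coor t2 [p])
[8] deliver 0→2 → N2(part t1 [p])
[9] timeout(0) → N0(coor t3 [p])
[10] timeout(0) → N0(coor t4 [p])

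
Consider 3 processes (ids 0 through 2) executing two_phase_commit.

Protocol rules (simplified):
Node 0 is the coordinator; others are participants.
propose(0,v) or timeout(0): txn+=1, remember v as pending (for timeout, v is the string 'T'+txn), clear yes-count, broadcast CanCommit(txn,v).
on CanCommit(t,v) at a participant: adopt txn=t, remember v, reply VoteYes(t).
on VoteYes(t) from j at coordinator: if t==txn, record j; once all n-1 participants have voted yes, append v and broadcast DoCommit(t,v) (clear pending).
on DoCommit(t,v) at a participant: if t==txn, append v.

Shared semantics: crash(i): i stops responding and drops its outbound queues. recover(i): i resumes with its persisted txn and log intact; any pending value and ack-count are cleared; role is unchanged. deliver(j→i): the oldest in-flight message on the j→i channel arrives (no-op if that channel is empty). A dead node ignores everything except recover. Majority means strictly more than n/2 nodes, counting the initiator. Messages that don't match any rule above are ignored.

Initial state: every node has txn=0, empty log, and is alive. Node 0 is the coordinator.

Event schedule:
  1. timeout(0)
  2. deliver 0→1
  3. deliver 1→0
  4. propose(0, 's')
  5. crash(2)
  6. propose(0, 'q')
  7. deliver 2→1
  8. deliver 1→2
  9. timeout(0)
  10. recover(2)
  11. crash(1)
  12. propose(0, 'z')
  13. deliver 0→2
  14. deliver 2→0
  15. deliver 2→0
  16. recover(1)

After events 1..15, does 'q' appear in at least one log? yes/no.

after 1 — timeout(0): n0:coor/t1/[-]
after 2 — deliver 0→1: n1:part/t1/[-]
after 3 — deliver 1→0: ·
after 4 — propose(0,'s'): n0:coor/t2/[-]
after 5 — crash(2): n2:✗part/t0/[-]
after 6 — propose(0,'q'): n0:coor/t3/[-]
after 7 — deliver 2→1: ·
after 8 — deliver 1→2: ·
after 9 — timeout(0): n0:coor/t4/[-]
after 10 — recover(2): n2:part/t0/[-]
after 11 — crash(1): n1:✗part/t1/[-]
after 12 — propose(0,'z'): n0:coor/t5/[-]
after 13 — deliver 0→2: n2:part/t1/[-]
after 14 — deliver 2→0: ·
after 15 — deliver 2→0: ·

no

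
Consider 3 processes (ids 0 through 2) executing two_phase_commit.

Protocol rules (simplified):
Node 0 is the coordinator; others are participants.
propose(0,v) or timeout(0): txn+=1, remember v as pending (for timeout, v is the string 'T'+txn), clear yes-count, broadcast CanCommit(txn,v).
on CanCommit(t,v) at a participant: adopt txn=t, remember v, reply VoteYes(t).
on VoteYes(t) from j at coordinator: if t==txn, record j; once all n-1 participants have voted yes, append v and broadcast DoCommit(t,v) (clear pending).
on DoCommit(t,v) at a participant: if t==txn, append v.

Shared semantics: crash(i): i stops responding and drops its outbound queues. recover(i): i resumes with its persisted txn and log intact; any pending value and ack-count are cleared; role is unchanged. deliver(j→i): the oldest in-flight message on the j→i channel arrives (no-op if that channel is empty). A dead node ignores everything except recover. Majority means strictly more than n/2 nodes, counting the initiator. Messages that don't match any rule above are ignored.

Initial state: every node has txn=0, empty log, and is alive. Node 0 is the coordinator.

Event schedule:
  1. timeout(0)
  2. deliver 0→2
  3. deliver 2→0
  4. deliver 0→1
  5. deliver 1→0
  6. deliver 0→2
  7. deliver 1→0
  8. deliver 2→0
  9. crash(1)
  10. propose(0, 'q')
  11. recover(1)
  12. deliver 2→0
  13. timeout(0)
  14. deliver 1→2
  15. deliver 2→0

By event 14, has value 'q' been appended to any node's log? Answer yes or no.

after 1 — timeout(0): n0:coor/t1/[-]
after 2 — deliver 0→2: n2:part/t1/[-]
after 3 — deliver 2→0: ·
after 4 — deliver 0→1: n1:part/t1/[-]
after 5 — deliver 1→0: n0:coor/t1/[T1]
after 6 — deliver 0→2: n2:part/t1/[T1]
after 7 — deliver 1→0: ·
after 8 — deliver 2→0: ·
after 9 — crash(1): n1:✗part/t1/[-]
after 10 — propose(0,'q'): n0:coor/t2/[T1]
after 11 — recover(1): n1:part/t1/[-]
after 12 — deliver 2→0: ·
after 13 — timeout(0): n0:coor/t3/[T1]
after 14 — deliver 1→2: ·

no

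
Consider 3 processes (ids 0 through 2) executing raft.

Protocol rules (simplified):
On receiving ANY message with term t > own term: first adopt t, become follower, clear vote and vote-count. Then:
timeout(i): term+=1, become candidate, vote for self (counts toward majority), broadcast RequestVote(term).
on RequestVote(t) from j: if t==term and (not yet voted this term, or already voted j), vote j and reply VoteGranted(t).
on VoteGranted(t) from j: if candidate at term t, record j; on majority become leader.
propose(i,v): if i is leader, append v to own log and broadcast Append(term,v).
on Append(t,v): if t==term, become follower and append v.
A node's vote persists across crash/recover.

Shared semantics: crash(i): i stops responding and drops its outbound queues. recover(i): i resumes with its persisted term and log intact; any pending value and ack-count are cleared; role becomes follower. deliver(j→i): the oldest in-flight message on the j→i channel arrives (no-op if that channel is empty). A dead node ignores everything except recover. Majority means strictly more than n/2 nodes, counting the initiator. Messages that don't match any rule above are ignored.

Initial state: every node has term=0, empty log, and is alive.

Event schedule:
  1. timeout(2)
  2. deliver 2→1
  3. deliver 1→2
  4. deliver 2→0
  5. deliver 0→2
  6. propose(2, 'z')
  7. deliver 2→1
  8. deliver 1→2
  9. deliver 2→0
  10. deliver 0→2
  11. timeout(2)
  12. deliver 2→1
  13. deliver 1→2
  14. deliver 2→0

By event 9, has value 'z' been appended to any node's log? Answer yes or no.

yes

after 1 — timeout(2): n2:cand/t1/[-]
after 2 — deliver 2→1: n1:foll/t1/[-]
after 3 — deliver 1→2: n2:lead/t1/[-]
after 4 — deliver 2→0: n0:foll/t1/[-]
after 5 — deliver 0→2: ·
after 6 — propose(2,'z'): n2:lead/t1/[z]
after 7 — deliver 2→1: n1:foll/t1/[z]
after 8 — deliver 1→2: ·
after 9 — deliver 2→0: n0:foll/t1/[z]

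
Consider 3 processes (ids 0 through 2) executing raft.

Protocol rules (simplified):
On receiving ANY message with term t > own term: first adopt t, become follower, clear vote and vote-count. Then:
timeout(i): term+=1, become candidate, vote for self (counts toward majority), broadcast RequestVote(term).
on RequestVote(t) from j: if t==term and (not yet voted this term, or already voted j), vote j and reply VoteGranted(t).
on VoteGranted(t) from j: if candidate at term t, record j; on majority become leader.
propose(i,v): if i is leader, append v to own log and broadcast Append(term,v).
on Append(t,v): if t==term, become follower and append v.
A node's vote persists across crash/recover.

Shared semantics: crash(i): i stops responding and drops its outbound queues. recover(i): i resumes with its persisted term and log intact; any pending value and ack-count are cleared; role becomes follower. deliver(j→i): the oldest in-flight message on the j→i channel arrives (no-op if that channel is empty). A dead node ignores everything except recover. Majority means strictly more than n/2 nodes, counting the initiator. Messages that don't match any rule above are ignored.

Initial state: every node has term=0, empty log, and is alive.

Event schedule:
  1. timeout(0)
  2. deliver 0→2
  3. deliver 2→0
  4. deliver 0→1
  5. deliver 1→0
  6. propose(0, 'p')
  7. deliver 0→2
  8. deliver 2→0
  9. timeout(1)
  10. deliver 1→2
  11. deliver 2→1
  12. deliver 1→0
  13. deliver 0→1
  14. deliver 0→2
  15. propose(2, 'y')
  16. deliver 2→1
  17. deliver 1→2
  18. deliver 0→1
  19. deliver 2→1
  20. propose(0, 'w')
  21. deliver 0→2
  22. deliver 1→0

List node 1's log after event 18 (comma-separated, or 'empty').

e1 timeout(0): 0[cand,t=1,-]
e2 deliver 0→2: 2[foll,t=1,-]
e3 deliver 2→0: 0[lead,t=1,-]
e4 deliver 0→1: 1[foll,t=1,-]
e5 deliver 1→0: ·
e6 propose(0,'p'): 0[lead,t=1,p]
e7 deliver 0→2: 2[foll,t=1,p]
e8 deliver 2→0: ·
e9 timeout(1): 1[cand,t=2,-]
e10 deliver 1→2: 2[foll,t=2,p]
e11 deliver 2→1: 1[lead,t=2,-]
e12 deliver 1→0: 0[foll,t=2,p]
e13 deliver 0→1: ·
e14 deliver 0→2: ·
e15 propose(2,'y'): ·
e16 deliver 2→1: ·
e17 deliver 1→2: ·
e18 deliver 0→1: ·

empty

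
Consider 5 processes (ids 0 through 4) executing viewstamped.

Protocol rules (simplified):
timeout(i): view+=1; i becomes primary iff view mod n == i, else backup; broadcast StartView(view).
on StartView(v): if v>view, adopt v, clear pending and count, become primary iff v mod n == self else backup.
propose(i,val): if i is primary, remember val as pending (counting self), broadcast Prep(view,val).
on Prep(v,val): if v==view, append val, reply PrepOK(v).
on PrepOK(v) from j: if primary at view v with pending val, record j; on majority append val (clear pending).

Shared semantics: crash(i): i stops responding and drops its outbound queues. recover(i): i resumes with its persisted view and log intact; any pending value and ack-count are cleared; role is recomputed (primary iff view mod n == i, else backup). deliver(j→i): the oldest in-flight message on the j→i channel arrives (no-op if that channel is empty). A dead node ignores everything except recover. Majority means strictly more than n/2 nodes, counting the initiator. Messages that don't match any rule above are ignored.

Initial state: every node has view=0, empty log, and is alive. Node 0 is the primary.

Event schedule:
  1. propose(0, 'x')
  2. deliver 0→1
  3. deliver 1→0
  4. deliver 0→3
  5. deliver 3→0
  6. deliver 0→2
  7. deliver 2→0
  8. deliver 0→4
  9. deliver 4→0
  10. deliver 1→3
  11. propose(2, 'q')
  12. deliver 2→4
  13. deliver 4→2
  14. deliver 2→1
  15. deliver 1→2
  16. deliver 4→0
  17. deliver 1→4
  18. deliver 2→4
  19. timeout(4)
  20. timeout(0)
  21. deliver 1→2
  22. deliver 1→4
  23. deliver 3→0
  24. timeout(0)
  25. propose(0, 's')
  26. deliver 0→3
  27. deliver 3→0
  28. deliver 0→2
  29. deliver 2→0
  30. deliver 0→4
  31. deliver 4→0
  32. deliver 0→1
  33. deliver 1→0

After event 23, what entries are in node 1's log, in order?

x

e1 propose(0,'x'): ·
e2 deliver 0→1: 1[back,v=0,x]
e3 deliver 1→0: ·
e4 deliver 0→3: 3[back,v=0,x]
e5 deliver 3→0: 0[prim,v=0,x]
e6 deliver 0→2: 2[back,v=0,x]
e7 deliver 2→0: ·
e8 deliver 0→4: 4[back,v=0,x]
e9 deliver 4→0: ·
e10 deliver 1→3: ·
e11 propose(2,'q'): ·
e12 deliver 2→4: ·
e13 deliver 4→2: ·
e14 deliver 2→1: ·
e15 deliver 1→2: ·
e16 deliver 4→0: ·
e17 deliver 1→4: ·
e18 deliver 2→4: ·
e19 timeout(4): 4[back,v=1,x]
e20 timeout(0): 0[back,v=1,x]
e21 deliver 1→2: ·
e22 deliver 1→4: ·
e23 deliver 3→0: ·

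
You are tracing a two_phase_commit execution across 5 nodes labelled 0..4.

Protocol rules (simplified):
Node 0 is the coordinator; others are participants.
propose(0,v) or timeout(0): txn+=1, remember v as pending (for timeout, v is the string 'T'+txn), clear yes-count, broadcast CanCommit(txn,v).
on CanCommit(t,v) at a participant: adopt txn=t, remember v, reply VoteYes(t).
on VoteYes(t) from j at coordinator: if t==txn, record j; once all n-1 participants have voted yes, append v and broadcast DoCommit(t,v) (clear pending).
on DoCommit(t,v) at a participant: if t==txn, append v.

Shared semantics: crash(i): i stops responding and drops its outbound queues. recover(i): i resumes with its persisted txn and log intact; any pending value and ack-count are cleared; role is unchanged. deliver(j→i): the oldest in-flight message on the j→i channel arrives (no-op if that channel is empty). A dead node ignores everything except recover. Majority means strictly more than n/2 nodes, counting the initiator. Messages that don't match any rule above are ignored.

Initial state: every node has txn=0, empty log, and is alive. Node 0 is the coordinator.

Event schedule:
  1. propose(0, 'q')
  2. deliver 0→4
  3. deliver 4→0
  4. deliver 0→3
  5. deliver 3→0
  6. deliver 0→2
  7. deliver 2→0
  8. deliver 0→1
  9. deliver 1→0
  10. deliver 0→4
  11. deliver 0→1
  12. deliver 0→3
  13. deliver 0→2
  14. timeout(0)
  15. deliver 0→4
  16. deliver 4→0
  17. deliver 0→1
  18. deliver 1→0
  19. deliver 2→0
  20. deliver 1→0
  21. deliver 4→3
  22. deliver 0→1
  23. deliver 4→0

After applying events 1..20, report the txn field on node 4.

2

e1 propose(0,'q'): 0[coor,t=1,-]
e2 deliver 0→4: 4[part,t=1,-]
e3 deliver 4→0: ·
e4 deliver 0→3: 3[part,t=1,-]
e5 deliver 3→0: ·
e6 deliver 0→2: 2[part,t=1,-]
e7 deliver 2→0: ·
e8 deliver 0→1: 1[part,t=1,-]
e9 deliver 1→0: 0[coor,t=1,q]
e10 deliver 0→4: 4[part,t=1,q]
e11 deliver 0→1: 1[part,t=1,q]
e12 deliver 0→3: 3[part,t=1,q]
e13 deliver 0→2: 2[part,t=1,q]
e14 timeout(0): 0[coor,t=2,q]
e15 deliver 0→4: 4[part,t=2,q]
e16 deliver 4→0: ·
e17 deliver 0→1: 1[part,t=2,q]
e18 deliver 1→0: ·
e19 deliver 2→0: ·
e20 deliver 1→0: ·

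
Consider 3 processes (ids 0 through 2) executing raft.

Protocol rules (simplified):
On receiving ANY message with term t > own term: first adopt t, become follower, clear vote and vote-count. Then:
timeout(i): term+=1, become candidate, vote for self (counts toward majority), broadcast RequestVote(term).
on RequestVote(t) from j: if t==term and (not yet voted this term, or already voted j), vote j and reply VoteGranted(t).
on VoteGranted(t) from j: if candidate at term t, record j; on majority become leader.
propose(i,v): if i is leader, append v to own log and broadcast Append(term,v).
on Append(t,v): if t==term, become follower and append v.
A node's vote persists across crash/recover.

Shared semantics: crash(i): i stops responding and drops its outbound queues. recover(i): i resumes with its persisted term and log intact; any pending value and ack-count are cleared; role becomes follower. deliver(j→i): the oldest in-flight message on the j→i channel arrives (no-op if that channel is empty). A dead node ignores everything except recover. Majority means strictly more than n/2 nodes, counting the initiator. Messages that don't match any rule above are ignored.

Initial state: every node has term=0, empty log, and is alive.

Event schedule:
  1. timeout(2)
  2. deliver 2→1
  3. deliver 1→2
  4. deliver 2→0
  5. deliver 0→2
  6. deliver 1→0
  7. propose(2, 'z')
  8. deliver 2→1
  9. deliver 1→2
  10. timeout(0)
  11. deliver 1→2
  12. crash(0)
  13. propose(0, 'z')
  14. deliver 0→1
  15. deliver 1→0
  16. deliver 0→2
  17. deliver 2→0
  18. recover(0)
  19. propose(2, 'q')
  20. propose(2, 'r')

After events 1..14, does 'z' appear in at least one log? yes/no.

after 1 — timeout(2): n2:cand/t1/[-]
after 2 — deliver 2→1: n1:foll/t1/[-]
after 3 — deliver 1→2: n2:lead/t1/[-]
after 4 — deliver 2→0: n0:foll/t1/[-]
after 5 — deliver 0→2: ·
after 6 — deliver 1→0: ·
after 7 — propose(2,'z'): n2:lead/t1/[z]
after 8 — deliver 2→1: n1:foll/t1/[z]
after 9 — deliver 1→2: ·
after 10 — timeout(0): n0:cand/t2/[-]
after 11 — deliver 1→2: ·
after 12 — crash(0): n0:✗cand/t2/[-]
after 13 — propose(0,'z'): ·
after 14 — deliver 0→1: ·

yes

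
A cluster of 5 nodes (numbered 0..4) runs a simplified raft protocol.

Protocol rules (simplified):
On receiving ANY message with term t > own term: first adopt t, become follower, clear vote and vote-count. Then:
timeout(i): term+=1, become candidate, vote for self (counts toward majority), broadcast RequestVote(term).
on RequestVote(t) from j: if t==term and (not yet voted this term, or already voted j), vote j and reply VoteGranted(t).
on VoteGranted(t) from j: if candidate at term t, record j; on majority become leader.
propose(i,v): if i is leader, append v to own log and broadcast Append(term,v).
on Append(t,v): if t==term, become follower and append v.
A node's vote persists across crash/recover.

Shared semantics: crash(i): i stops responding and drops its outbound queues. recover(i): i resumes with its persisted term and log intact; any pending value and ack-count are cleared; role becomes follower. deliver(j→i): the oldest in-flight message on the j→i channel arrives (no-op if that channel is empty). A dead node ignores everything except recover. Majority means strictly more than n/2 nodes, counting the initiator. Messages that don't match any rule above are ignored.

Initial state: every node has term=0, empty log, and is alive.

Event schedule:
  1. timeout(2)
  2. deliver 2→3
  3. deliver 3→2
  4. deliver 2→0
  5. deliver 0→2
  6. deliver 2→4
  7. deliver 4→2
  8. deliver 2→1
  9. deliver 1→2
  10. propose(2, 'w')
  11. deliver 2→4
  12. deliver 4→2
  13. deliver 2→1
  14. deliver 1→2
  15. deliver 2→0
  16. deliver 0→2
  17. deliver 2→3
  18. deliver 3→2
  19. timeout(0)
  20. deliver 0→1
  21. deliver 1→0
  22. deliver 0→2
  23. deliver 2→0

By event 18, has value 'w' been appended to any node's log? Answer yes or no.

yes

after 1 — timeout(2): n2:cand/t1/[-]
after 2 — deliver 2→3: n3:foll/t1/[-]
after 3 — deliver 3→2: ·
after 4 — deliver 2→0: n0:foll/t1/[-]
after 5 — deliver 0→2: n2:lead/t1/[-]
after 6 — deliver 2→4: n4:foll/t1/[-]
after 7 — deliver 4→2: ·
after 8 — deliver 2→1: n1:foll/t1/[-]
after 9 — deliver 1→2: ·
after 10 — propose(2,'w'): n2:lead/t1/[w]
after 11 — deliver 2→4: n4:foll/t1/[w]
after 12 — deliver 4→2: ·
after 13 — deliver 2→1: n1:foll/t1/[w]
after 14 — deliver 1→2: ·
after 15 — deliver 2→0: n0:foll/t1/[w]
after 16 — deliver 0→2: ·
after 17 — deliver 2→3: n3:foll/t1/[w]
after 18 — deliver 3→2: ·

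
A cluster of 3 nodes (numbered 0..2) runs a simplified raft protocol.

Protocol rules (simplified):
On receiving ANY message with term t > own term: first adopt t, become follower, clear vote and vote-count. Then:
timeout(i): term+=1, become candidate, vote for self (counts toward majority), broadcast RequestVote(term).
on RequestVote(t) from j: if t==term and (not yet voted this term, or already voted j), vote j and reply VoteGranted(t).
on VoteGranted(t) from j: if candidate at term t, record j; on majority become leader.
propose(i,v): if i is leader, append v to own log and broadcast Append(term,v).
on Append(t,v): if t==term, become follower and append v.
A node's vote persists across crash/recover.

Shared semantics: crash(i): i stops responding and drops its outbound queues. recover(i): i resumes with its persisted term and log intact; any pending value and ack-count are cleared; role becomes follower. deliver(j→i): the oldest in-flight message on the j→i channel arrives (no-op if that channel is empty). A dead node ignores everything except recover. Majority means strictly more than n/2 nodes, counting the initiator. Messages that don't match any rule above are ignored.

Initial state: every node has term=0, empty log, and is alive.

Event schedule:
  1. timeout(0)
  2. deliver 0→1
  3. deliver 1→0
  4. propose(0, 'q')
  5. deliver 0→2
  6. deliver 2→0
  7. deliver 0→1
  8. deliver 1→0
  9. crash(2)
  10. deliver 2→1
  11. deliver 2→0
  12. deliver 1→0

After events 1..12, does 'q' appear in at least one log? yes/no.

step 1 timeout(0): 0={cand,t=1,log=-}
step 2 deliver 0→1: 1={foll,t=1,log=-}
step 3 deliver 1→0: 0={lead,t=1,log=-}
step 4 propose(0,'q'): 0={lead,t=1,log=q}
step 5 deliver 0→2: 2={foll,t=1,log=-}
step 6 deliver 2→0: —
step 7 deliver 0→1: 1={foll,t=1,log=q}
step 8 deliver 1→0: —
step 9 crash(2): 2={✗foll,t=1,log=-}
step 10 deliver 2→1: —
step 11 deliver 2→0: —
step 12 deliver 1→0: —

yes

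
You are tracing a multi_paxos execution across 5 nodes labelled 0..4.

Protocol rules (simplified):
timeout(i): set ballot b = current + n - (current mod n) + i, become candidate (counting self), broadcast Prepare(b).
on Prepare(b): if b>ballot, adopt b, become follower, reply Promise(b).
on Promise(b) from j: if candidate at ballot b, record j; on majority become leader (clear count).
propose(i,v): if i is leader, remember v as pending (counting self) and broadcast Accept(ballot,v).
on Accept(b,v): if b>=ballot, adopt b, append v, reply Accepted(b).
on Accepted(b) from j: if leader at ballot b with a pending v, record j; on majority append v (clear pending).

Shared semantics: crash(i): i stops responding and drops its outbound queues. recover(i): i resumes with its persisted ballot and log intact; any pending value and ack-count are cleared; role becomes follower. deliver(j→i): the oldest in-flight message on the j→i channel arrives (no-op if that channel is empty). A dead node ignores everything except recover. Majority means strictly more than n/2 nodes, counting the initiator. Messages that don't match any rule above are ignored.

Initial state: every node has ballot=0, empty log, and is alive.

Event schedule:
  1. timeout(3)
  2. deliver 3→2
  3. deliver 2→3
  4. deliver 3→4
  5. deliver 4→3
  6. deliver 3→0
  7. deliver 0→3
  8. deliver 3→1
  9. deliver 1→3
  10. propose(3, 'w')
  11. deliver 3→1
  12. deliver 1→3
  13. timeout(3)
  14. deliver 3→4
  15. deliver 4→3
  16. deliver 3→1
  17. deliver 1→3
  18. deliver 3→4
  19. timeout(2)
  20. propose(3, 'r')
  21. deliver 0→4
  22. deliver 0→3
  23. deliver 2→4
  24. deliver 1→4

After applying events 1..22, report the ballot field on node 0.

8

e1 timeout(3): 3[cand,b=8,-]
e2 deliver 3→2: 2[foll,b=8,-]
e3 deliver 2→3: ·
e4 deliver 3→4: 4[foll,b=8,-]
e5 deliver 4→3: 3[lead,b=8,-]
e6 deliver 3→0: 0[foll,b=8,-]
e7 deliver 0→3: ·
e8 deliver 3→1: 1[foll,b=8,-]
e9 deliver 1→3: ·
e10 propose(3,'w'): ·
e11 deliver 3→1: 1[foll,b=8,w]
e12 deliver 1→3: ·
e13 timeout(3): 3[cand,b=13,-]
e14 deliver 3→4: 4[foll,b=8,w]
e15 deliver 4→3: ·
e16 deliver 3→1: 1[foll,b=13,w]
e17 deliver 1→3: ·
e18 deliver 3→4: 4[foll,b=13,w]
e19 timeout(2): 2[cand,b=12,-]
e20 propose(3,'r'): ·
e21 deliver 0→4: ·
e22 deliver 0→3: ·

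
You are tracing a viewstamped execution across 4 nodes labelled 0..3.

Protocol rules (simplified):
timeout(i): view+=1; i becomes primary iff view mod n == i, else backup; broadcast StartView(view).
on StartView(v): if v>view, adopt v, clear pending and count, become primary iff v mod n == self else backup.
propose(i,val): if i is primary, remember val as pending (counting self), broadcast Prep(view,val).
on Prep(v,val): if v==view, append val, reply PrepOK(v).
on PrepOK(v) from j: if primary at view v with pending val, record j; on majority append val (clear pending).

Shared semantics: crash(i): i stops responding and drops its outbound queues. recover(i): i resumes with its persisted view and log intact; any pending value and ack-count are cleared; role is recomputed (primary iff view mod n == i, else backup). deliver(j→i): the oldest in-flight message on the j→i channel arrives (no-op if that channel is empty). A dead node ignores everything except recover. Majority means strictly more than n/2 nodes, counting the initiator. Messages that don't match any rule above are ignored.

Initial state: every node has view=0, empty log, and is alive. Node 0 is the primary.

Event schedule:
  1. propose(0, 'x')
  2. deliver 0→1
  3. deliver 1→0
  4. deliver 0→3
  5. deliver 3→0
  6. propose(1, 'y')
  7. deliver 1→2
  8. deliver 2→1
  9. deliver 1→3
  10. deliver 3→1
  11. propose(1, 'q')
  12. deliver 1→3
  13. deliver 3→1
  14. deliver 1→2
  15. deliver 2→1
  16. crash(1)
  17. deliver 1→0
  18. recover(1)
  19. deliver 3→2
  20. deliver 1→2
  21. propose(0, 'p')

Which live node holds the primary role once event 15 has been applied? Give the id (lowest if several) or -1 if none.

e1 propose(0,'x'): ·
e2 deliver 0→1: 1[back,v=0,x]
e3 deliver 1→0: ·
e4 deliver 0→3: 3[back,v=0,x]
e5 deliver 3→0: 0[prim,v=0,x]
e6 propose(1,'y'): ·
e7 deliver 1→2: ·
e8 deliver 2→1: ·
e9 deliver 1→3: ·
e10 deliver 3→1: ·
e11 propose(1,'q'): ·
e12 deliver 1→3: ·
e13 deliver 3→1: ·
e14 deliver 1→2: ·
e15 deliver 2→1: ·

0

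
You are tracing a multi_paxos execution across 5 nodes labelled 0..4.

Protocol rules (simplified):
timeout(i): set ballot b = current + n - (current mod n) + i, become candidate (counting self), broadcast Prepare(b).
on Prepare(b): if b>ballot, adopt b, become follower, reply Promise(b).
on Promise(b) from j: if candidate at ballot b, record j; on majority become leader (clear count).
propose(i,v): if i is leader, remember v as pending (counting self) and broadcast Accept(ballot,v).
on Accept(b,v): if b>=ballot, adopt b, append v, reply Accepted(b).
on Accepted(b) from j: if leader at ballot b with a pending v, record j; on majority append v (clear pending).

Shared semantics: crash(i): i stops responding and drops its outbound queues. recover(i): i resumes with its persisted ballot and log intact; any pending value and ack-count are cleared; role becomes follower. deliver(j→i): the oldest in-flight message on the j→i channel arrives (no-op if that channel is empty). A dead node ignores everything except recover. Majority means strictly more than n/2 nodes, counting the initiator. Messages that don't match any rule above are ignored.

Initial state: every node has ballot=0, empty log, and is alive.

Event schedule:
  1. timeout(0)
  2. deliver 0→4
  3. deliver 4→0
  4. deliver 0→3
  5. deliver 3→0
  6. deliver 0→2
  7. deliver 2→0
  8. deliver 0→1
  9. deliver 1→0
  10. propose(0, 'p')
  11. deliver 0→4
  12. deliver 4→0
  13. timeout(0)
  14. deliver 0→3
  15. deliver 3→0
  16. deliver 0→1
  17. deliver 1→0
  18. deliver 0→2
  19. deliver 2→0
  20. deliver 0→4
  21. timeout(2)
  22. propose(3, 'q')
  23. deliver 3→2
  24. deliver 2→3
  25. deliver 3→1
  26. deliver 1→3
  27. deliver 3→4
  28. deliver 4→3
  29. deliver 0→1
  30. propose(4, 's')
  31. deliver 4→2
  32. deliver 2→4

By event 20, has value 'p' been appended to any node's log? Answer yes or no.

e1 timeout(0): 0[cand,b=5,-]
e2 deliver 0→4: 4[foll,b=5,-]
e3 deliver 4→0: ·
e4 deliver 0→3: 3[foll,b=5,-]
e5 deliver 3→0: 0[lead,b=5,-]
e6 deliver 0→2: 2[foll,b=5,-]
e7 deliver 2→0: ·
e8 deliver 0→1: 1[foll,b=5,-]
e9 deliver 1→0: ·
e10 propose(0,'p'): ·
e11 deliver 0→4: 4[foll,b=5,p]
e12 deliver 4→0: ·
e13 timeout(0): 0[cand,b=10,-]
e14 deliver 0→3: 3[foll,b=5,p]
e15 deliver 3→0: ·
e16 deliver 0→1: 1[foll,b=5,p]
e17 deliver 1→0: ·
e18 deliver 0→2: 2[foll,b=5,p]
e19 deliver 2→0: ·
e20 deliver 0→4: 4[foll,b=10,p]

yes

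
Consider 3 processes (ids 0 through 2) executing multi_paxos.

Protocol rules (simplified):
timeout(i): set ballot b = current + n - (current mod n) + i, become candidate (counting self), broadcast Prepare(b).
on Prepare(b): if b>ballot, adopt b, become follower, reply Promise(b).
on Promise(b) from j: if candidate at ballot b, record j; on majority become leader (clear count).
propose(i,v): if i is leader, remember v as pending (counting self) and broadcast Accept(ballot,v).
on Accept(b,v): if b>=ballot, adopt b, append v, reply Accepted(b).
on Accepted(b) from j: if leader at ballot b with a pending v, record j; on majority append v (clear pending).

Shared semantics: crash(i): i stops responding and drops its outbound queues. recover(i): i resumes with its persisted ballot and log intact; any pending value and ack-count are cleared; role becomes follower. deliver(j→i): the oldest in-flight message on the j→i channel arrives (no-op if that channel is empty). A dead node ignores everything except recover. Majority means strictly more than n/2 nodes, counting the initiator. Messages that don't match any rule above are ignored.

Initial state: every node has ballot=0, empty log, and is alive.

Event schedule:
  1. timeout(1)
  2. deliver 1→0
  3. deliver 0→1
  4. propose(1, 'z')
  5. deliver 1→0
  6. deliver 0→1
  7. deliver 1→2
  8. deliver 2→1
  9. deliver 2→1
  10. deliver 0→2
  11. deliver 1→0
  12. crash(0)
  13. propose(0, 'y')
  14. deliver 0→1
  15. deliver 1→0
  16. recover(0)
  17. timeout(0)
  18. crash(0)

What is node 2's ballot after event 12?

1. timeout(1):  <1:cand b4 ->
2. deliver 1→0:  <0:foll b4 ->
3. deliver 0→1:  <1:lead b4 ->
4. propose(1,'z'):  nop
5. deliver 1→0:  <0:foll b4 z>
6. deliver 0→1:  <1:lead b4 z>
7. deliver 1→2:  <2:foll b4 ->
8. deliver 2→1:  nop
9. deliver 2→1:  nop
10. deliver 0→2:  nop
11. deliver 1→0:  nop
12. crash(0):  <0:✗foll b4 z>

4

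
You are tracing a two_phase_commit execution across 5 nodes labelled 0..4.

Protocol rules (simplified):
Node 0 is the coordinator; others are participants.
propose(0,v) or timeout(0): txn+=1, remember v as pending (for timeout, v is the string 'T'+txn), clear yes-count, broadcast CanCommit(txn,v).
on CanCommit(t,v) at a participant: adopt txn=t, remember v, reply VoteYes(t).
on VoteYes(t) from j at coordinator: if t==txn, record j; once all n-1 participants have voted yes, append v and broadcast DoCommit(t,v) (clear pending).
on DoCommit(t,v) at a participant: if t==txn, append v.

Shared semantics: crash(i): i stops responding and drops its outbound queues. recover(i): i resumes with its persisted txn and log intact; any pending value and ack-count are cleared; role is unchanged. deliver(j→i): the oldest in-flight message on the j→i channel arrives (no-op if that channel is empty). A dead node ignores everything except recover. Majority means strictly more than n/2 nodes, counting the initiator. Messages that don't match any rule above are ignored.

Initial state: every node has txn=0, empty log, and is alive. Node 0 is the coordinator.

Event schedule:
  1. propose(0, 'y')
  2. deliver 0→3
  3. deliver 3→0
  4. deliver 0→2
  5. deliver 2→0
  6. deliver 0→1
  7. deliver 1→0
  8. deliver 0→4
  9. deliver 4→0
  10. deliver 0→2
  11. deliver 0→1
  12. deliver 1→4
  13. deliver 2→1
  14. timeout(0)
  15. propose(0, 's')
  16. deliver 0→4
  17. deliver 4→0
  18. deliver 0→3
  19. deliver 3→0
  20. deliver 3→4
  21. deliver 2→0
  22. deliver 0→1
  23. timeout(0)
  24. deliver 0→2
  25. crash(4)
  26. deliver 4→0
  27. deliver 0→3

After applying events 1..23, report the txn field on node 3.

[1] propose(0,'y') → N0(coor t1 [-])
[2] deliver 0→3 → N3(part t1 [-])
[3] deliver 3→0 → ∅
[4] deliver 0→2 → N2(part t1 [-])
[5] deliver 2→0 → ∅
[6] deliver 0→1 → N1(part t1 [-])
[7] deliver 1→0 → ∅
[8] deliver 0→4 → N4(part t1 [-])
[9] deliver 4→0 → N0(coor t1 [y])
[10] deliver 0→2 → N2(part t1 [y])
[11] deliver 0→1 → N1(part t1 [y])
[12] deliver 1→4 → ∅
[13] deliver 2→1 → ∅
[14] timeout(0) → N0(coor t2 [y])
[15] propose(0,'s') → N0(coor t3 [y])
[16] deliver 0→4 → N4(part t1 [y])
[17] deliver 4→0 → ∅
[18] deliver 0→3 → N3(part t1 [y])
[19] deliver 3→0 → ∅
[20] deliver 3→4 → ∅
[21] deliver 2→0 → ∅
[22] deliver 0→1 → N1(part t2 [y])
[23] timeout(0) → N0(coor t4 [y])

1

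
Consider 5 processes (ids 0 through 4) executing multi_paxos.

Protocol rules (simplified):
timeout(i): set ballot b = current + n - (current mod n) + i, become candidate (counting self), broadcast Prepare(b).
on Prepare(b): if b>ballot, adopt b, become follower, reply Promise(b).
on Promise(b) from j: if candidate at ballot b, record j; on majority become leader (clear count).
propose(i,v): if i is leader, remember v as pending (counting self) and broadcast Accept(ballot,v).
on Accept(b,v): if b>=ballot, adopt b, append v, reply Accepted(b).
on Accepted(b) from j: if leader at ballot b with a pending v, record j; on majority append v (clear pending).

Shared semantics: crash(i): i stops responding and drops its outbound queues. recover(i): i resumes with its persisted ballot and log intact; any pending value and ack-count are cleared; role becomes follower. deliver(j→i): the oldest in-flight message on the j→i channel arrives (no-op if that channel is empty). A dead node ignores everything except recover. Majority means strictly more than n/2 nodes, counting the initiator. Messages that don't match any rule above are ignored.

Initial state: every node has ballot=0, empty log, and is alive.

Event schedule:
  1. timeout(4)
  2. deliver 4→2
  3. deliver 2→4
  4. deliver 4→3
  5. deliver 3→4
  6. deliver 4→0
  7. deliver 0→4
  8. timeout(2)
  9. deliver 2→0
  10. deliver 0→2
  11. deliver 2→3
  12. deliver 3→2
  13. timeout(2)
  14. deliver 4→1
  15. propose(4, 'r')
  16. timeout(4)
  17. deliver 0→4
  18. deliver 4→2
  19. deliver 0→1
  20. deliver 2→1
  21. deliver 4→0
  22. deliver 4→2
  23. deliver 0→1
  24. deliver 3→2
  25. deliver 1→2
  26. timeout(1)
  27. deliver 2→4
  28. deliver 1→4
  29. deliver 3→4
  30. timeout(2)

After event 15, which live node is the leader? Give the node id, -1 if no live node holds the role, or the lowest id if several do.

1. timeout(4):  <4:cand b9 ->
2. deliver 4→2:  <2:foll b9 ->
3. deliver 2→4:  nop
4. deliver 4→3:  <3:foll b9 ->
5. deliver 3→4:  <4:lead b9 ->
6. deliver 4→0:  <0:foll b9 ->
7. deliver 0→4:  nop
8. timeout(2):  <2:cand b12 ->
9. deliver 2→0:  <0:foll b12 ->
10. deliver 0→2:  nop
11. deliver 2→3:  <3:foll b12 ->
12. deliver 3→2:  <2:lead b12 ->
13. timeout(2):  <2:cand b17 ->
14. deliver 4→1:  <1:foll b9 ->
15. propose(4,'r'):  nop

4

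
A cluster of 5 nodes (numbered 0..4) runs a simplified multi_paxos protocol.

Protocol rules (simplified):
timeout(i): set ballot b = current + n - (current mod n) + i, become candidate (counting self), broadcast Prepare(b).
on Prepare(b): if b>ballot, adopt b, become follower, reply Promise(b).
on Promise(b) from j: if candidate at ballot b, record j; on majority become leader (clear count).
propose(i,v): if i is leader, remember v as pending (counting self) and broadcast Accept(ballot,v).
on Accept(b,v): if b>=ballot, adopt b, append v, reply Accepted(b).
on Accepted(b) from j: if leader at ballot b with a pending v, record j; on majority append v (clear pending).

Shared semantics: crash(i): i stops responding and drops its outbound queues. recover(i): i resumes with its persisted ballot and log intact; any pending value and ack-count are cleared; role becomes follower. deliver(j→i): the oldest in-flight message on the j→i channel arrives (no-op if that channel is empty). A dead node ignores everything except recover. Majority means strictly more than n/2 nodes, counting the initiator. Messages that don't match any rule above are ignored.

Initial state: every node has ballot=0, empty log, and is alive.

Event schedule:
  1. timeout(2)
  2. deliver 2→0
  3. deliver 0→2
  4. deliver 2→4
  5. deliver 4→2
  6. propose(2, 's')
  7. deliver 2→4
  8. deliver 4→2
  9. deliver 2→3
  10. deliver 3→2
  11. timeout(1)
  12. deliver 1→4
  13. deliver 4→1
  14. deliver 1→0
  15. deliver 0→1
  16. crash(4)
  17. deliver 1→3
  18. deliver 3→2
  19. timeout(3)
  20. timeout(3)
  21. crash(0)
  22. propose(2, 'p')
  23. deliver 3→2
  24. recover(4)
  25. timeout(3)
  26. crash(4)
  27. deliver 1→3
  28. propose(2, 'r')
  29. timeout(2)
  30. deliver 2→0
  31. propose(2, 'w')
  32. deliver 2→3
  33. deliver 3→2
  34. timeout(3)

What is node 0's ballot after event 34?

7

after 1 — timeout(2): n2:cand/b7/[-]
after 2 — deliver 2→0: n0:foll/b7/[-]
after 3 — deliver 0→2: ·
after 4 — deliver 2→4: n4:foll/b7/[-]
after 5 — deliver 4→2: n2:lead/b7/[-]
after 6 — propose(2,'s'): ·
after 7 — deliver 2→4: n4:foll/b7/[s]
after 8 — deliver 4→2: ·
after 9 — deliver 2→3: n3:foll/b7/[-]
after 10 — deliver 3→2: ·
after 11 — timeout(1): n1:cand/b6/[-]
after 12 — deliver 1→4: ·
after 13 — deliver 4→1: ·
after 14 — deliver 1→0: ·
after 15 — deliver 0→1: ·
after 16 — crash(4): n4:✗foll/b7/[s]
after 17 — deliver 1→3: ·
after 18 — deliver 3→2: ·
after 19 — timeout(3): n3:cand/b13/[-]
after 20 — timeout(3): n3:cand/b18/[-]
after 21 — crash(0): n0:✗foll/b7/[-]
after 22 — propose(2,'p'): ·
after 23 — deliver 3→2: n2:foll/b13/[-]
after 24 — recover(4): n4:foll/b7/[s]
after 25 — timeout(3): n3:cand/b23/[-]
after 26 — crash(4): n4:✗foll/b7/[s]
after 27 — deliver 1→3: ·
after 28 — propose(2,'r'): ·
after 29 — timeout(2): n2:cand/b17/[-]
after 30 — deliver 2→0: ·
after 31 — propose(2,'w'): ·
after 32 — deliver 2→3: ·
after 33 — deliver 3→2: n2:foll/b18/[-]
after 34 — timeout(3): n3:cand/b28/[-]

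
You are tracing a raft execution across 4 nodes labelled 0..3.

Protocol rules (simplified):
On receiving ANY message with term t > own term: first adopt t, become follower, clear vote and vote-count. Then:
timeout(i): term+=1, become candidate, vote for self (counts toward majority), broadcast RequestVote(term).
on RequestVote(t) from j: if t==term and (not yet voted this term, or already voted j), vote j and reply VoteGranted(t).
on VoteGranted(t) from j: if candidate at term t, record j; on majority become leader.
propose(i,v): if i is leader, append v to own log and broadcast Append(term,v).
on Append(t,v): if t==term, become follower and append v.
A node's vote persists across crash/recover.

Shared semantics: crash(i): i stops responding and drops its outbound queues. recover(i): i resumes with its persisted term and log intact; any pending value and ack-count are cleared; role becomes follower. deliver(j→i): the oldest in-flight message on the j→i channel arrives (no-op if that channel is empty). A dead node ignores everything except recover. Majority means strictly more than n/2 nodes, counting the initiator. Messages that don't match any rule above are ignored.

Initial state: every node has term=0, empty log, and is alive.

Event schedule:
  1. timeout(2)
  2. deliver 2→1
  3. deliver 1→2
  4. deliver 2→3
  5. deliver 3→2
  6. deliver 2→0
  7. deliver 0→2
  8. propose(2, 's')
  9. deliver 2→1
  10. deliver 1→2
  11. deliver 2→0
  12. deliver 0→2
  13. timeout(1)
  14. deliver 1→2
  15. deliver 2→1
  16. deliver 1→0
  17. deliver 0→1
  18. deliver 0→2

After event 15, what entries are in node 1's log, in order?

s

[1] timeout(2) → N2(cand t1 [-])
[2] deliver 2→1 → N1(foll t1 [-])
[3] deliver 1→2 → ∅
[4] deliver 2→3 → N3(foll t1 [-])
[5] deliver 3→2 → N2(lead t1 [-])
[6] deliver 2→0 → N0(foll t1 [-])
[7] deliver 0→2 → ∅
[8] propose(2,'s') → N2(lead t1 [s])
[9] deliver 2→1 → N1(foll t1 [s])
[10] deliver 1→2 → ∅
[11] deliver 2→0 → N0(foll t1 [s])
[12] deliver 0→2 → ∅
[13] timeout(1) → N1(cand t2 [s])
[14] deliver 1→2 → N2(foll t2 [s])
[15] deliver 2→1 → ∅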